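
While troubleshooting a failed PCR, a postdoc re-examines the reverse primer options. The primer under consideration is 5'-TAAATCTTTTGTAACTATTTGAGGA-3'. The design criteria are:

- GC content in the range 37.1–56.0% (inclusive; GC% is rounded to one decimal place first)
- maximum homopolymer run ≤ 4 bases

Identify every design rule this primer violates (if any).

Fails: GC content.

Base counts: A=8, T=11, G=4, C=2 (length 25).
GC content: GC 6/25 = 24.0%, outside 37.1–56.0% ✗
homopolymer run: longest run = 4 ✓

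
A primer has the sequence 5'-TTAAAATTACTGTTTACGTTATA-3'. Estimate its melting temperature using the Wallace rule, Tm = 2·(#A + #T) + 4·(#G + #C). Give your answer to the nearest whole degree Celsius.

54°C

Base counts: A=8, T=11, G=2, C=2 (length 23).
Tm = 2·(8+11) + 4·(2+2) = 2·19 + 4·4 = 38 + 16 = 54°C.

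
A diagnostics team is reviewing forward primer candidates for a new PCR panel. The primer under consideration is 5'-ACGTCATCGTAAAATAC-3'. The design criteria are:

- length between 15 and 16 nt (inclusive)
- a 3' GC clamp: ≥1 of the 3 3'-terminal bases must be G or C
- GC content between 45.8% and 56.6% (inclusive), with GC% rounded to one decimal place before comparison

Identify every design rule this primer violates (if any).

Base counts: A=7, T=4, G=2, C=4 (length 17).
length: length 17, outside 15–16 ✗
GC clamp: 3' end TAC has 1 G/C ✓
GC content: GC 6/17 = 35.3%, outside 45.8–56.6% ✗

Fails: length, GC content.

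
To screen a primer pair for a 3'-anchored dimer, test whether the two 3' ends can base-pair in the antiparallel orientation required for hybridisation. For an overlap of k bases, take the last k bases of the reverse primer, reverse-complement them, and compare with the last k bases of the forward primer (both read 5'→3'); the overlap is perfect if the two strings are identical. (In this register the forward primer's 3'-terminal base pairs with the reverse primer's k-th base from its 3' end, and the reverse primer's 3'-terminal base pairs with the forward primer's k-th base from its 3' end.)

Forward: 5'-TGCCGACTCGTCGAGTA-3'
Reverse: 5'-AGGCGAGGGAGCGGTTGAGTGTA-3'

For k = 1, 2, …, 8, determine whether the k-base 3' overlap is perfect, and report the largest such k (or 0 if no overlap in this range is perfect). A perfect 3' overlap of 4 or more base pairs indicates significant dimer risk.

Last 8 bases (5'→3') — forward …GTCGAGTA, reverse …TGAGTGTA.
Reverse complement of the reverse primer's last 8 bases: TACACTCA; its first k bases are the reverse complement of the reverse primer's last k bases, so a perfect k-base overlap needs the forward primer's last k bases to equal them.
Comparing (forward last k vs required): k=1: A vs T ✗; k=2: TA vs TA ✓; k=3: GTA vs TAC ✗; k=4: AGTA vs TACA ✗; k=5: GAGTA vs TACAC ✗; k=6: CGAGTA vs TACACT ✗; k=7: TCGAGTA vs TACACTC ✗; k=8: GTCGAGTA vs TACACTCA ✗.
Only k = 2 is perfect, so the longest perfect 3' overlap is 2.

Longest perfect overlap: 2 complementary base pairs; below the dimer-risk threshold (threshold 4).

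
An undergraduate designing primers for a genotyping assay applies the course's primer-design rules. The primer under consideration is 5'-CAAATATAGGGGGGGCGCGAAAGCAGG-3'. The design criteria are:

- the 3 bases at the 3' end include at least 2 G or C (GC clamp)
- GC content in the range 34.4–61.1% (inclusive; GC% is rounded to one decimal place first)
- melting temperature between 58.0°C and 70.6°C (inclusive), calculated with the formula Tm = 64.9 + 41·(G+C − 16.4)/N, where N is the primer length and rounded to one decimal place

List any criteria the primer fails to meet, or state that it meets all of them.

Base counts: A=9, T=2, G=12, C=4 (length 27).
GC clamp: 3' end AGG has 2 G/C ✓
GC content: GC 16/27 = 59.3% ✓
Tm: Tm = 64.9 + 41·(16 − 16.4)/27 = 64.3°C ✓

Meets all criteria.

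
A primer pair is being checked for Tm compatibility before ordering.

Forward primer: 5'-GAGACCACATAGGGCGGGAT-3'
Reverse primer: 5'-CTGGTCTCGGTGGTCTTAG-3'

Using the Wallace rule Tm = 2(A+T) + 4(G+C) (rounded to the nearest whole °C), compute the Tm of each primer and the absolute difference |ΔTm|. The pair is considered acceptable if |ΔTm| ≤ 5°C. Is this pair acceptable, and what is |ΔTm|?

Forward: A=6 T=2 G=8 C=4 → Tm = 2·8 + 4·12 = 64°C.
Reverse: A=1 T=7 G=7 C=4 → Tm = 2·8 + 4·11 = 60°C.
|ΔTm| = |64 − 60| = 4°C, ≤ 5°C.

|ΔTm| = 4°C; the pair is acceptable.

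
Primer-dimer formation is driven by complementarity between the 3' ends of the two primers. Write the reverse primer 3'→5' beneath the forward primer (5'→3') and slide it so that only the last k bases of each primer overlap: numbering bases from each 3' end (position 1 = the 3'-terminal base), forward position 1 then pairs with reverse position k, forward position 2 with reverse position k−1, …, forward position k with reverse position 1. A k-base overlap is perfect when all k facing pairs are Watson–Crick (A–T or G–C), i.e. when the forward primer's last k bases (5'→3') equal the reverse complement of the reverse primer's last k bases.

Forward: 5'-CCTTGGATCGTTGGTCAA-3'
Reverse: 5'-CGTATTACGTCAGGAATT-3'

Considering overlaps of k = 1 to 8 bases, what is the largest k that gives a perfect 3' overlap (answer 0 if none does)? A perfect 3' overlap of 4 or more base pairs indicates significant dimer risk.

Longest perfect overlap: 2 complementary base pairs; below the dimer-risk threshold (threshold 4).

Last 8 bases (5'→3') — forward …TTGGTCAA, reverse …CAGGAATT.
Reverse complement of the reverse primer's last 8 bases: AATTCCTG; its first k bases are the reverse complement of the reverse primer's last k bases, so a perfect k-base overlap needs the forward primer's last k bases to equal them.
Comparing (forward last k vs required): k=1: A vs A ✓; k=2: AA vs AA ✓; k=3: CAA vs AAT ✗; k=4: TCAA vs AATT ✗; k=5: GTCAA vs AATTC ✗; k=6: GGTCAA vs AATTCC ✗; k=7: TGGTCAA vs AATTCCT ✗; k=8: TTGGTCAA vs AATTCCTG ✗.
Perfect overlaps at k = 1, 2; the largest is 2.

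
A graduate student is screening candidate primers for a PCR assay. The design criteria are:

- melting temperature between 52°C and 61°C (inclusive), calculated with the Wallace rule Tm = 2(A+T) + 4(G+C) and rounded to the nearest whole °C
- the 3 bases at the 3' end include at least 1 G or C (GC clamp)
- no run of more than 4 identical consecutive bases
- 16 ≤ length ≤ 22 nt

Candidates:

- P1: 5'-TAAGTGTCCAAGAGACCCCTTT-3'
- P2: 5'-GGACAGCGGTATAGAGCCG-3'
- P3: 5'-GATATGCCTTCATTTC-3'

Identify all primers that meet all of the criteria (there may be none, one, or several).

P1 (22 nt, A=6 T=6 G=4 C=6): Tm = 2·12 + 4·10 = 64°C, outside 52–61°C ✗; 3' end TTT has 0 G/C, need ≥1 ✗; longest run = 4 ✓; length 22 ✓ — fails.
P2 (19 nt, A=5 T=2 G=8 C=4): Tm = 2·7 + 4·12 = 62°C, outside 52–61°C ✗; 3' end CCG has 3 G/C ✓; longest run = 2 ✓; length 19 ✓ — fails.
P3 (16 nt, A=3 T=7 G=2 C=4): Tm = 2·10 + 4·6 = 44°C, outside 52–61°C ✗; 3' end TTC has 1 G/C ✓; longest run = 3 ✓; length 16 ✓ — fails.

None of the candidates satisfy all criteria.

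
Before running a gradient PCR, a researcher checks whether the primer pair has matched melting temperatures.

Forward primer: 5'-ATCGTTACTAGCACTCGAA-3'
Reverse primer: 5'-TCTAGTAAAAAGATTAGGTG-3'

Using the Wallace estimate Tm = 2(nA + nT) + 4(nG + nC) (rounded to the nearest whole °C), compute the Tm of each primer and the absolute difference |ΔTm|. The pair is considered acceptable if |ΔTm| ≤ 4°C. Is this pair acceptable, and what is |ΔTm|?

Forward: A=6 T=5 G=3 C=5 → Tm = 2·11 + 4·8 = 54°C.
Reverse: A=8 T=6 G=5 C=1 → Tm = 2·14 + 4·6 = 52°C.
|ΔTm| = |54 − 52| = 2°C, ≤ 4°C.

|ΔTm| = 2°C; the pair is acceptable.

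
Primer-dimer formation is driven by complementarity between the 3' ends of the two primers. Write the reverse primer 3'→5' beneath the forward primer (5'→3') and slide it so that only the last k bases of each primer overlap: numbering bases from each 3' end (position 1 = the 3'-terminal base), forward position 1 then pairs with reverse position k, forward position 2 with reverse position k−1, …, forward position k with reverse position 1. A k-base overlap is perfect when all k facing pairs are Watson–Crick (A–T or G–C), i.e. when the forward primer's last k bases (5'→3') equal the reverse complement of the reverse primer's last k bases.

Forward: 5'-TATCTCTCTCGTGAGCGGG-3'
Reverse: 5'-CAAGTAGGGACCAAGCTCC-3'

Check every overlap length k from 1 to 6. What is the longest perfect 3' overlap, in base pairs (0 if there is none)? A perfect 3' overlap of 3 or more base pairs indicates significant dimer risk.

Last 6 bases (5'→3') — forward …AGCGGG, reverse …AGCTCC.
Reverse complement of the reverse primer's last 6 bases: GGAGCT; its first k bases are the reverse complement of the reverse primer's last k bases, so a perfect k-base overlap needs the forward primer's last k bases to equal them.
Comparing (forward last k vs required): k=1: G vs G ✓; k=2: GG vs GG ✓; k=3: GGG vs GGA ✗; k=4: CGGG vs GGAG ✗; k=5: GCGGG vs GGAGC ✗; k=6: AGCGGG vs GGAGCT ✗.
Perfect overlaps at k = 1, 2; the largest is 2.

Longest perfect overlap: 2 complementary base pairs; below the dimer-risk threshold (threshold 3).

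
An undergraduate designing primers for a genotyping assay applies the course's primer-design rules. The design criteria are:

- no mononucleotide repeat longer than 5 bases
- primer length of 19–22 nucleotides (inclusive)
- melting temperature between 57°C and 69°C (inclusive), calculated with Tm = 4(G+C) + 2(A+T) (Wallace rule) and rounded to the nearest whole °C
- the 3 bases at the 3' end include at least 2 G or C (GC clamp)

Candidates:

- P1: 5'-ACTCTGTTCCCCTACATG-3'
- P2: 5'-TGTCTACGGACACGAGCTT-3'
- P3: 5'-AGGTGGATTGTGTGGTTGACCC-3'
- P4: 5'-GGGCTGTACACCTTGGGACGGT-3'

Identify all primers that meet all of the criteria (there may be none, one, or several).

P1 (18 nt, A=3 T=6 G=2 C=7): longest run = 4 ✓; length 18, outside 19–22 ✗; Tm = 2·9 + 4·9 = 54°C, outside 57–69°C ✗; 3' end ATG has 1 G/C, need ≥2 ✗ — fails.
P2 (19 nt, A=4 T=5 G=5 C=5): longest run = 2 ✓; length 19 ✓; Tm = 2·9 + 4·10 = 58°C ✓; 3' end CTT has 1 G/C, need ≥2 ✗ — fails.
P3 (22 nt, A=3 T=7 G=9 C=3): longest run = 3 ✓; length 22 ✓; Tm = 2·10 + 4·12 = 68°C ✓; 3' end CCC has 3 G/C ✓ — passes.
P4 (22 nt, A=3 T=5 G=9 C=5): longest run = 3 ✓; length 22 ✓; Tm = 2·8 + 4·14 = 72°C, outside 57–69°C ✗; 3' end GGT has 2 G/C ✓ — fails.

P3 only.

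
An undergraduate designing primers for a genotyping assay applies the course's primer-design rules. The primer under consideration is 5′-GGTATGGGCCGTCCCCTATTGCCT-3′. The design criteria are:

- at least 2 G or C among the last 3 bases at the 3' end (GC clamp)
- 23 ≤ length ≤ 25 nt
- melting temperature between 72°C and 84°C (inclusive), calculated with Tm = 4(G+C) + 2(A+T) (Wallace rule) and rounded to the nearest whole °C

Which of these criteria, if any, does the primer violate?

Base counts: A=2, T=7, G=7, C=8 (length 24).
GC clamp: 3' end CCT has 2 G/C ✓
length: length 24 ✓
Tm: Tm = 2·9 + 4·15 = 78°C ✓

Meets all criteria.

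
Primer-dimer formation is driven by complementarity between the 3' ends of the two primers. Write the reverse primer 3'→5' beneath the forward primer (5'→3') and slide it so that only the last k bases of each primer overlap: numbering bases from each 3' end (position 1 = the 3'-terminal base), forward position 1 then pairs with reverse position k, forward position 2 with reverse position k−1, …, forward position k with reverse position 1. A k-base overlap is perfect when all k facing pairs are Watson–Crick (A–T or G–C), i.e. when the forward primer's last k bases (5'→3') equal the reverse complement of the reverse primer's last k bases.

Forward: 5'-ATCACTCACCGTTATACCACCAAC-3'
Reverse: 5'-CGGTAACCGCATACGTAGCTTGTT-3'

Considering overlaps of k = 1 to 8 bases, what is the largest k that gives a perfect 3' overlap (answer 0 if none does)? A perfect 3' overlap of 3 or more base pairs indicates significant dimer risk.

Longest perfect overlap: 3 complementary base pairs; significant dimer risk (threshold 3).

Last 8 bases (5'→3') — forward …CCACCAAC, reverse …AGCTTGTT.
Reverse complement of the reverse primer's last 8 bases: AACAAGCT; its first k bases are the reverse complement of the reverse primer's last k bases, so a perfect k-base overlap needs the forward primer's last k bases to equal them.
Comparing (forward last k vs required): k=1: C vs A ✗; k=2: AC vs AA ✗; k=3: AAC vs AAC ✓; k=4: CAAC vs AACA ✗; k=5: CCAAC vs AACAA ✗; k=6: ACCAAC vs AACAAG ✗; k=7: CACCAAC vs AACAAGC ✗; k=8: CCACCAAC vs AACAAGCT ✗.
Only k = 3 is perfect, so the longest perfect 3' overlap is 3.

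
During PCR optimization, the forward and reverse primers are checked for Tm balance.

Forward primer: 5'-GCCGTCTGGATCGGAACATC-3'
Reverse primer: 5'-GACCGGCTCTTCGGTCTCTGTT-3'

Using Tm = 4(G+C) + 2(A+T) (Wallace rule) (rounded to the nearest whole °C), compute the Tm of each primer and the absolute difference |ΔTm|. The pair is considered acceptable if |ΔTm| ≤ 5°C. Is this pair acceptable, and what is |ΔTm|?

|ΔTm| = 6°C; the pair is not acceptable.

Forward: A=4 T=4 G=6 C=6 → Tm = 2·8 + 4·12 = 64°C.
Reverse: A=1 T=8 G=6 C=7 → Tm = 2·9 + 4·13 = 70°C.
|ΔTm| = |64 − 70| = 6°C, > 5°C.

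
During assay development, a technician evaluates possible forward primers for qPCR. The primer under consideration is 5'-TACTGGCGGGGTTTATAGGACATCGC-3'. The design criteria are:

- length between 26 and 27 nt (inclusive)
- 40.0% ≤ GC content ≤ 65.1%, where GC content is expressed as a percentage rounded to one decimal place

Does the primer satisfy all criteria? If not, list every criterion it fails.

Meets all criteria.

Base counts: A=5, T=7, G=9, C=5 (length 26).
length: length 26 ✓
GC content: GC 14/26 = 53.8% ✓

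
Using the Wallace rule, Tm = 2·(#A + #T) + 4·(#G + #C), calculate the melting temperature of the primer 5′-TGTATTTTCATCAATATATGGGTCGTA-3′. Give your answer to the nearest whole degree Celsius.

Base counts: A=7, T=12, G=5, C=3 (length 27).
Tm = 2·(7+12) + 4·(5+3) = 2·19 + 4·8 = 38 + 32 = 70°C.

70°C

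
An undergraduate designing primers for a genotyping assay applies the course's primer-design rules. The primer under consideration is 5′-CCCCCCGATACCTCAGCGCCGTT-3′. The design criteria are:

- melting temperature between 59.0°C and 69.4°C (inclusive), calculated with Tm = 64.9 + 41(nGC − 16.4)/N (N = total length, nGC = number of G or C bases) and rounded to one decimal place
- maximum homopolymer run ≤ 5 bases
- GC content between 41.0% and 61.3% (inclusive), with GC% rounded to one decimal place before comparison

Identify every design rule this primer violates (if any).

Base counts: A=3, T=4, G=4, C=12 (length 23).
Tm: Tm = 64.9 + 41·(16 − 16.4)/23 = 64.2°C ✓
homopolymer run: longest run = 6, exceeds 5 ✗
GC content: GC 16/23 = 69.6%, outside 41.0–61.3% ✗

Fails: homopolymer run, GC content.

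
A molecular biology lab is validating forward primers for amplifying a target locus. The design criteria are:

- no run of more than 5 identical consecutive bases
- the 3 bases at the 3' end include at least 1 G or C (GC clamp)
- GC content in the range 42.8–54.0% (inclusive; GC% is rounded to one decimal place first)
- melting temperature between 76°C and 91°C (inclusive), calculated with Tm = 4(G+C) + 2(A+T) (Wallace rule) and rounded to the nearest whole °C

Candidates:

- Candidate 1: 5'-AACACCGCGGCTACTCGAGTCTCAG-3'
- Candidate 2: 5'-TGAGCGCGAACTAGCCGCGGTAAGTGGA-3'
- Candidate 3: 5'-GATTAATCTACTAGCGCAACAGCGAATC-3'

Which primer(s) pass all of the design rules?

Candidate 1 (25 nt, A=6 T=4 G=6 C=9): longest run = 2 ✓; 3' end CAG has 2 G/C ✓; GC 15/25 = 60.0%, outside 42.8–54.0% ✗; Tm = 2·10 + 4·15 = 80°C ✓ — fails.
Candidate 2 (28 nt, A=7 T=4 G=11 C=6): longest run = 2 ✓; 3' end GGA has 2 G/C ✓; GC 17/28 = 60.7%, outside 42.8–54.0% ✗; Tm = 2·11 + 4·17 = 90°C ✓ — fails.
Candidate 3 (28 nt, A=10 T=6 G=5 C=7): longest run = 2 ✓; 3' end ATC has 1 G/C ✓; GC 12/28 = 42.9% ✓; Tm = 2·16 + 4·12 = 80°C ✓ — passes.

Candidate 3 only.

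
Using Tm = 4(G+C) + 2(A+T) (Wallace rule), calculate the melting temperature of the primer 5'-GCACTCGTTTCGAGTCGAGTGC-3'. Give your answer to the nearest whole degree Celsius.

70°C

Base counts: A=3, T=6, G=7, C=6 (length 22).
Tm = 2·(3+6) + 4·(7+6) = 2·9 + 4·13 = 18 + 52 = 70°C.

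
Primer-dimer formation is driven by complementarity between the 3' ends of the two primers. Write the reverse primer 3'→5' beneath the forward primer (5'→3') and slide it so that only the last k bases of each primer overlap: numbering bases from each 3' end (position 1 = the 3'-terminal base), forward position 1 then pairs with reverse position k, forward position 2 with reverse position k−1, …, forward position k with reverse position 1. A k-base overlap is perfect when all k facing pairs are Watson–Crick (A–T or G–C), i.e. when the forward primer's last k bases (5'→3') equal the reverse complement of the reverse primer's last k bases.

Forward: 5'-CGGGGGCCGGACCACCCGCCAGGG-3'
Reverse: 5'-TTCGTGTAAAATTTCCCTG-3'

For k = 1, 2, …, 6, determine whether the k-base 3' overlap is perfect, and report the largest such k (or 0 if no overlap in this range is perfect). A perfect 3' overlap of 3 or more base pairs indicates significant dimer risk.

Longest perfect overlap: 5 complementary base pairs; significant dimer risk (threshold 3).

Last 6 bases (5'→3') — forward …CCAGGG, reverse …TCCCTG.
Reverse complement of the reverse primer's last 6 bases: CAGGGA; its first k bases are the reverse complement of the reverse primer's last k bases, so a perfect k-base overlap needs the forward primer's last k bases to equal them.
Comparing (forward last k vs required): k=1: G vs C ✗; k=2: GG vs CA ✗; k=3: GGG vs CAG ✗; k=4: AGGG vs CAGG ✗; k=5: CAGGG vs CAGGG ✓; k=6: CCAGGG vs CAGGGA ✗.
Only k = 5 is perfect, so the longest perfect 3' overlap is 5.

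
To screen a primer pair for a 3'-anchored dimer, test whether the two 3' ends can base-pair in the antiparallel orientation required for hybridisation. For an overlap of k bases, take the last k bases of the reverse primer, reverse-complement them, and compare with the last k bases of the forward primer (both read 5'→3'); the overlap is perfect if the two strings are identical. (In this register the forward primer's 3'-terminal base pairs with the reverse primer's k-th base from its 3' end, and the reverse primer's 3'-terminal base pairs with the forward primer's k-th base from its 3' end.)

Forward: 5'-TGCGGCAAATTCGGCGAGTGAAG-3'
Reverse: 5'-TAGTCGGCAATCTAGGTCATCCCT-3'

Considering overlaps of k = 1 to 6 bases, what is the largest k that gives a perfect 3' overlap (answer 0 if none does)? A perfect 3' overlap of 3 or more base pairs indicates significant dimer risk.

Longest perfect overlap: 2 complementary base pairs; below the dimer-risk threshold (threshold 3).

Last 6 bases (5'→3') — forward …GTGAAG, reverse …ATCCCT.
Reverse complement of the reverse primer's last 6 bases: AGGGAT; its first k bases are the reverse complement of the reverse primer's last k bases, so a perfect k-base overlap needs the forward primer's last k bases to equal them.
Comparing (forward last k vs required): k=1: G vs A ✗; k=2: AG vs AG ✓; k=3: AAG vs AGG ✗; k=4: GAAG vs AGGG ✗; k=5: TGAAG vs AGGGA ✗; k=6: GTGAAG vs AGGGAT ✗.
Only k = 2 is perfect, so the longest perfect 3' overlap is 2.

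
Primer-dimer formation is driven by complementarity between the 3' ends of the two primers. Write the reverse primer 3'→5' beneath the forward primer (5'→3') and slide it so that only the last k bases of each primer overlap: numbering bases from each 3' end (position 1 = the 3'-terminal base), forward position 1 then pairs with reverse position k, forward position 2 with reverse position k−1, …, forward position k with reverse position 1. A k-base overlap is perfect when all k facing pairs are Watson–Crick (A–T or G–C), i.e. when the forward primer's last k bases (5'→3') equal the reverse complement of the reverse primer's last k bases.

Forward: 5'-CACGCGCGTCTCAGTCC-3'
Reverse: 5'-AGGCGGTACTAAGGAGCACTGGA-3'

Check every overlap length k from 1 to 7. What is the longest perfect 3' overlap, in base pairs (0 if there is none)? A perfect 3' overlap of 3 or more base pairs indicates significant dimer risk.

Last 7 bases (5'→3') — forward …TCAGTCC, reverse …CACTGGA.
Reverse complement of the reverse primer's last 7 bases: TCCAGTG; its first k bases are the reverse complement of the reverse primer's last k bases, so a perfect k-base overlap needs the forward primer's last k bases to equal them.
Comparing (forward last k vs required): k=1: C vs T ✗; k=2: CC vs TC ✗; k=3: TCC vs TCC ✓; k=4: GTCC vs TCCA ✗; k=5: AGTCC vs TCCAG ✗; k=6: CAGTCC vs TCCAGT ✗; k=7: TCAGTCC vs TCCAGTG ✗.
Only k = 3 is perfect, so the longest perfect 3' overlap is 3.

Longest perfect overlap: 3 complementary base pairs; significant dimer risk (threshold 3).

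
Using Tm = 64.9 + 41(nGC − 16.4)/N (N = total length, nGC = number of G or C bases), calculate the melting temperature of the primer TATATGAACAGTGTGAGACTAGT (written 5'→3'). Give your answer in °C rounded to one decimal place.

Base counts: A=8, T=7, G=6, C=2; G+C = 8, N = 23.
Tm = 64.9 + 41·(8 − 16.4)/23 = 64.9 + -344.40/23 = 49.9°C.

49.9°C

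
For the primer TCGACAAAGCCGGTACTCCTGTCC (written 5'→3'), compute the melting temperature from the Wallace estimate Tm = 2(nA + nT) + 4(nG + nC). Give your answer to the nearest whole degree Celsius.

76°C

Base counts: A=5, T=5, G=5, C=9 (length 24).
Tm = 2·(5+5) + 4·(5+9) = 2·10 + 4·14 = 20 + 56 = 76°C.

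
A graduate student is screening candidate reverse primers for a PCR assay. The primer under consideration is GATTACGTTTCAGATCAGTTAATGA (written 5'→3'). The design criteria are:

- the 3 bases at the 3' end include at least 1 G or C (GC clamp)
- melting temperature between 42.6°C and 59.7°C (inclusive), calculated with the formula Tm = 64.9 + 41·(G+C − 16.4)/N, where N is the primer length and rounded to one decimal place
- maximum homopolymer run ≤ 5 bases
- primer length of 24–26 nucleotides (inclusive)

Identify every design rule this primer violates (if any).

Base counts: A=8, T=9, G=5, C=3 (length 25).
GC clamp: 3' end TGA has 1 G/C ✓
Tm: Tm = 64.9 + 41·(8 − 16.4)/25 = 51.1°C ✓
homopolymer run: longest run = 3 ✓
length: length 25 ✓

Meets all criteria.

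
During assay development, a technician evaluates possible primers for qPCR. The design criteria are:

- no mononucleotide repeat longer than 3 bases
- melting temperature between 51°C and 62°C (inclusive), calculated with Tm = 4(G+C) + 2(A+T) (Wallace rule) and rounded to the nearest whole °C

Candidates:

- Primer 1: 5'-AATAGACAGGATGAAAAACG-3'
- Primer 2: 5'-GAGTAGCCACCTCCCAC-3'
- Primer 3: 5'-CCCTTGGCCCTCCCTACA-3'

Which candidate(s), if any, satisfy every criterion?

Primer 2 and Primer 3.

Primer 1 (20 nt, A=11 T=2 G=5 C=2): longest run = 5, exceeds 3 ✗; Tm = 2·13 + 4·7 = 54°C ✓ — fails.
Primer 2 (17 nt, A=4 T=2 G=3 C=8): longest run = 3 ✓; Tm = 2·6 + 4·11 = 56°C ✓ — passes.
Primer 3 (18 nt, A=2 T=4 G=2 C=10): longest run = 3 ✓; Tm = 2·6 + 4·12 = 60°C ✓ — passes.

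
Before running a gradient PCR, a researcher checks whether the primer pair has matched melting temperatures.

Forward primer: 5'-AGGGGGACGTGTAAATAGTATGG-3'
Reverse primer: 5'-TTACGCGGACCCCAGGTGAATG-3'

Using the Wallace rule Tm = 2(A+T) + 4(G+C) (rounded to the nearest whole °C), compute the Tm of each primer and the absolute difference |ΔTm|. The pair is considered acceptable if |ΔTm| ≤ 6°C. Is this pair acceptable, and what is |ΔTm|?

|ΔTm| = 2°C; the pair is acceptable.

Forward: A=7 T=5 G=10 C=1 → Tm = 2·12 + 4·11 = 68°C.
Reverse: A=5 T=4 G=7 C=6 → Tm = 2·9 + 4·13 = 70°C.
|ΔTm| = |68 − 70| = 2°C, ≤ 6°C.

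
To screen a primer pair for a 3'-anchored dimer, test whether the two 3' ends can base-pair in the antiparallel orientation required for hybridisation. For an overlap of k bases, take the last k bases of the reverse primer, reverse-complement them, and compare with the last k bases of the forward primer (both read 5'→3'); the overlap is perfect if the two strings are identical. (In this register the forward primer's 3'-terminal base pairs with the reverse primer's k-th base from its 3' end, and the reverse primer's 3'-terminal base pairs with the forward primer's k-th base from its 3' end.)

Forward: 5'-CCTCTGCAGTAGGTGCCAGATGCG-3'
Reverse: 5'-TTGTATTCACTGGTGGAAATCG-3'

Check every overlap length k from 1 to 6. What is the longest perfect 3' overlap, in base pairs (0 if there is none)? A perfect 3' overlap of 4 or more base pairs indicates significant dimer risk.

Longest perfect overlap: 2 complementary base pairs; below the dimer-risk threshold (threshold 4).

Last 6 bases (5'→3') — forward …GATGCG, reverse …AAATCG.
Reverse complement of the reverse primer's last 6 bases: CGATTT; its first k bases are the reverse complement of the reverse primer's last k bases, so a perfect k-base overlap needs the forward primer's last k bases to equal them.
Comparing (forward last k vs required): k=1: G vs C ✗; k=2: CG vs CG ✓; k=3: GCG vs CGA ✗; k=4: TGCG vs CGAT ✗; k=5: ATGCG vs CGATT ✗; k=6: GATGCG vs CGATTT ✗.
Only k = 2 is perfect, so the longest perfect 3' overlap is 2.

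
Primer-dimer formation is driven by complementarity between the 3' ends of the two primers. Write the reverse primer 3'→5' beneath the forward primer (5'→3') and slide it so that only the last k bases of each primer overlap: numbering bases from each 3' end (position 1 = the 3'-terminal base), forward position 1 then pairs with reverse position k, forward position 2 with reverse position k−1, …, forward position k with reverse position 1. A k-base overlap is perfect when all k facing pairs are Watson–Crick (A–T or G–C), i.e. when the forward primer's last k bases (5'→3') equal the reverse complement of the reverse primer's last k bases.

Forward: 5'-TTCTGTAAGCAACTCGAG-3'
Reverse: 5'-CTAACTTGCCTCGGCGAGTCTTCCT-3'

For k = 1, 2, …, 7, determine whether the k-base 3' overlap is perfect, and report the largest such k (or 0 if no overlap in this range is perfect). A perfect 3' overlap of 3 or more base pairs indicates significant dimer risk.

Longest perfect overlap: 2 complementary base pairs; below the dimer-risk threshold (threshold 3).

Last 7 bases (5'→3') — forward …ACTCGAG, reverse …TCTTCCT.
Reverse complement of the reverse primer's last 7 bases: AGGAAGA; its first k bases are the reverse complement of the reverse primer's last k bases, so a perfect k-base overlap needs the forward primer's last k bases to equal them.
Comparing (forward last k vs required): k=1: G vs A ✗; k=2: AG vs AG ✓; k=3: GAG vs AGG ✗; k=4: CGAG vs AGGA ✗; k=5: TCGAG vs AGGAA ✗; k=6: CTCGAG vs AGGAAG ✗; k=7: ACTCGAG vs AGGAAGA ✗.
Only k = 2 is perfect, so the longest perfect 3' overlap is 2.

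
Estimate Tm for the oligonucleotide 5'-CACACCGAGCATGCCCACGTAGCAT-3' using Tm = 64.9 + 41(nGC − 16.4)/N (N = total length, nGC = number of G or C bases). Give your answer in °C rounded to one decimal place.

62.6°C

Base counts: A=7, T=3, G=5, C=10; G+C = 15, N = 25.
Tm = 64.9 + 41·(15 − 16.4)/25 = 64.9 + -57.40/25 = 62.6°C.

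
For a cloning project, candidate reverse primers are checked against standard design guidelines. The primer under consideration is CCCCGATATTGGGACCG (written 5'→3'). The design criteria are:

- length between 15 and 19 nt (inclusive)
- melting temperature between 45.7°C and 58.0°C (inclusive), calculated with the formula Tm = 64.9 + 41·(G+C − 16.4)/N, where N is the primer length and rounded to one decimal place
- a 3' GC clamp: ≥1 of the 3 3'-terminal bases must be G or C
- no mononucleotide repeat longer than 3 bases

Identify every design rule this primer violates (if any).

Base counts: A=3, T=3, G=5, C=6 (length 17).
length: length 17 ✓
Tm: Tm = 64.9 + 41·(11 − 16.4)/17 = 51.9°C ✓
GC clamp: 3' end CCG has 3 G/C ✓
homopolymer run: longest run = 4, exceeds 3 ✗

Fails: homopolymer run.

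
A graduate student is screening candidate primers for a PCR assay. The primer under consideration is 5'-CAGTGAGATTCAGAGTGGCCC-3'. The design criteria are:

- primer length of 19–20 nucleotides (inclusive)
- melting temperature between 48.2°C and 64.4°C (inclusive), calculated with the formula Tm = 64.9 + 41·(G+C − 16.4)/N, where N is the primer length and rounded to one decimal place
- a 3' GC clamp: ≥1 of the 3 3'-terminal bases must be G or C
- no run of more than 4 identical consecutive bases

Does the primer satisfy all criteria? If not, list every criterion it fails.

Fails: length.

Base counts: A=5, T=4, G=7, C=5 (length 21).
length: length 21, outside 19–20 ✗
Tm: Tm = 64.9 + 41·(12 − 16.4)/21 = 56.3°C ✓
GC clamp: 3' end CCC has 3 G/C ✓
homopolymer run: longest run = 3 ✓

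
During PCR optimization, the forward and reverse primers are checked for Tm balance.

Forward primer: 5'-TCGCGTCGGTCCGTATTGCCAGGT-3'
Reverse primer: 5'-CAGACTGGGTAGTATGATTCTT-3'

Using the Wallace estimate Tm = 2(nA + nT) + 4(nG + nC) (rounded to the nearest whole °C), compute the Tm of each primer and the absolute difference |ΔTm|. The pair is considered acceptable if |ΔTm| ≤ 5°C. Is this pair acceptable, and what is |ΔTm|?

|ΔTm| = 16°C; the pair is not acceptable.

Forward: A=2 T=7 G=8 C=7 → Tm = 2·9 + 4·15 = 78°C.
Reverse: A=5 T=8 G=6 C=3 → Tm = 2·13 + 4·9 = 62°C.
|ΔTm| = |78 − 62| = 16°C, > 5°C.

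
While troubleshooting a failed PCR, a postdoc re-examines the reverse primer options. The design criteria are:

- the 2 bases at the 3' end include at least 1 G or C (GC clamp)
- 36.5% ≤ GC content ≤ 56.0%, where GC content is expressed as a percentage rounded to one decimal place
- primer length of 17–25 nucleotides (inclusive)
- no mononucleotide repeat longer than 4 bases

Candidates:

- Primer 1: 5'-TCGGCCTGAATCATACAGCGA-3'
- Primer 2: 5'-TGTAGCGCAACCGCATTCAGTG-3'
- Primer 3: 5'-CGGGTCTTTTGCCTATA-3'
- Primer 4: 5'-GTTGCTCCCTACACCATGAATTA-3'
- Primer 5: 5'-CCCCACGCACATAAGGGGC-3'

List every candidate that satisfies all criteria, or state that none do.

Primer 1 and Primer 2.

Primer 1 (21 nt, A=6 T=4 G=5 C=6): 3' end GA has 1 G/C ✓; GC 11/21 = 52.4% ✓; length 21 ✓; longest run = 2 ✓ — passes.
Primer 2 (22 nt, A=5 T=5 G=6 C=6): 3' end TG has 1 G/C ✓; GC 12/22 = 54.5% ✓; length 22 ✓; longest run = 2 ✓ — passes.
Primer 3 (17 nt, A=2 T=7 G=4 C=4): 3' end TA has 0 G/C, need ≥1 ✗; GC 8/17 = 47.1% ✓; length 17 ✓; longest run = 4 ✓ — fails.
Primer 4 (23 nt, A=6 T=7 G=3 C=7): 3' end TA has 0 G/C, need ≥1 ✗; GC 10/23 = 43.5% ✓; length 23 ✓; longest run = 3 ✓ — fails.
Primer 5 (19 nt, A=5 T=1 G=5 C=8): 3' end GC has 2 G/C ✓; GC 13/19 = 68.4%, outside 36.5–56.0% ✗; length 19 ✓; longest run = 4 ✓ — fails.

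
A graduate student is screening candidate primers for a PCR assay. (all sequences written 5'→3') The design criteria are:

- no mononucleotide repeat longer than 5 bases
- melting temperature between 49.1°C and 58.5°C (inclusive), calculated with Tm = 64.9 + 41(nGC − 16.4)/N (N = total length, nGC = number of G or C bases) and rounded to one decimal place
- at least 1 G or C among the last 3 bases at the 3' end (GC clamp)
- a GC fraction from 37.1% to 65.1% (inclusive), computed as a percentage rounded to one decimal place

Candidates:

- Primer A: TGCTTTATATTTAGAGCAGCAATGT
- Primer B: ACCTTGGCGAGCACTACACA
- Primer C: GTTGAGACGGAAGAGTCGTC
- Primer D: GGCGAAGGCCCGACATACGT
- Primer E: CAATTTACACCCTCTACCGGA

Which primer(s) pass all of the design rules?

Primer B, Primer C, Primer D and Primer E.

Primer A (25 nt, A=7 T=10 G=5 C=3): longest run = 3 ✓; Tm = 64.9 + 41·(8 − 16.4)/25 = 51.1°C ✓; 3' end TGT has 1 G/C ✓; GC 8/25 = 32.0%, outside 37.1–65.1% ✗ — fails.
Primer B (20 nt, A=6 T=3 G=4 C=7): longest run = 2 ✓; Tm = 64.9 + 41·(11 − 16.4)/20 = 53.8°C ✓; 3' end ACA has 1 G/C ✓; GC 11/20 = 55.0% ✓ — passes.
Primer C (20 nt, A=5 T=4 G=8 C=3): longest run = 2 ✓; Tm = 64.9 + 41·(11 − 16.4)/20 = 53.8°C ✓; 3' end GTC has 2 G/C ✓; GC 11/20 = 55.0% ✓ — passes.
Primer D (20 nt, A=5 T=2 G=7 C=6): longest run = 3 ✓; Tm = 64.9 + 41·(13 − 16.4)/20 = 57.9°C ✓; 3' end CGT has 2 G/C ✓; GC 13/20 = 65.0% ✓ — passes.
Primer E (21 nt, A=6 T=5 G=2 C=8): longest run = 3 ✓; Tm = 64.9 + 41·(10 − 16.4)/21 = 52.4°C ✓; 3' end GGA has 2 G/C ✓; GC 10/21 = 47.6% ✓ — passes.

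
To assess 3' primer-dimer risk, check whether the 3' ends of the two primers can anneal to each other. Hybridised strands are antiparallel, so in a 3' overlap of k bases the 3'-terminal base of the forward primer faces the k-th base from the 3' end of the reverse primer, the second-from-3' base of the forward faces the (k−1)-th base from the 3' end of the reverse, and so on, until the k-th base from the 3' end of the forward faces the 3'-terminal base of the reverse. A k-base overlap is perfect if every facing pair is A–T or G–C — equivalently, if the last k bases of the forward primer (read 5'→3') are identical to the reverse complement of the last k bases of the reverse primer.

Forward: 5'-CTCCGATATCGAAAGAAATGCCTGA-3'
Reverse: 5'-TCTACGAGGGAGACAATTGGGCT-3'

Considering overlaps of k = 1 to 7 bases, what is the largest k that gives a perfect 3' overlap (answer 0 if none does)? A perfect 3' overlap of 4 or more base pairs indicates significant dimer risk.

Last 7 bases (5'→3') — forward …TGCCTGA, reverse …TTGGGCT.
Reverse complement of the reverse primer's last 7 bases: AGCCCAA; its first k bases are the reverse complement of the reverse primer's last k bases, so a perfect k-base overlap needs the forward primer's last k bases to equal them.
Comparing (forward last k vs required): k=1: A vs A ✓; k=2: GA vs AG ✗; k=3: TGA vs AGC ✗; k=4: CTGA vs AGCC ✗; k=5: CCTGA vs AGCCC ✗; k=6: GCCTGA vs AGCCCA ✗; k=7: TGCCTGA vs AGCCCAA ✗.
Only k = 1 is perfect, so the longest perfect 3' overlap is 1.

Longest perfect overlap: 1 complementary base pair; below the dimer-risk threshold (threshold 4).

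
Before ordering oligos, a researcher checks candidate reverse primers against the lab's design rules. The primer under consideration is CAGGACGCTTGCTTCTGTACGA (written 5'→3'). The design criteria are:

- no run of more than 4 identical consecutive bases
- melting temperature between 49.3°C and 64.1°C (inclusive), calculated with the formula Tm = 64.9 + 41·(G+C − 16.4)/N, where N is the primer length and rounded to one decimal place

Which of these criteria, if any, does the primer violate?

Meets all criteria.

Base counts: A=4, T=6, G=6, C=6 (length 22).
homopolymer run: longest run = 2 ✓
Tm: Tm = 64.9 + 41·(12 − 16.4)/22 = 56.7°C ✓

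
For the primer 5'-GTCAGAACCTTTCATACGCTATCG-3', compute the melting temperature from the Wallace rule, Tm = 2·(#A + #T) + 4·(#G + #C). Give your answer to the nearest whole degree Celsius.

Base counts: A=6, T=7, G=4, C=7 (length 24).
Tm = 2·(6+7) + 4·(4+7) = 2·13 + 4·11 = 26 + 44 = 70°C.

70°C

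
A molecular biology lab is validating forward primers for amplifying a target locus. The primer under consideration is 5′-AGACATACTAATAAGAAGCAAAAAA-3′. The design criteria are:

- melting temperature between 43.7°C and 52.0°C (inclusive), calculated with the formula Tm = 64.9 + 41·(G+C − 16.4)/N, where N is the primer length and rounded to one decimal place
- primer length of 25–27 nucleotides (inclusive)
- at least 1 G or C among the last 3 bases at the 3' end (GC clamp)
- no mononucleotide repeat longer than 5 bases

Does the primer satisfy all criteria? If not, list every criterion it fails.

Base counts: A=16, T=3, G=3, C=3 (length 25).
Tm: Tm = 64.9 + 41·(6 − 16.4)/25 = 47.8°C ✓
length: length 25 ✓
GC clamp: 3' end AAA has 0 G/C, need ≥1 ✗
homopolymer run: longest run = 6, exceeds 5 ✗

Fails: GC clamp, homopolymer run.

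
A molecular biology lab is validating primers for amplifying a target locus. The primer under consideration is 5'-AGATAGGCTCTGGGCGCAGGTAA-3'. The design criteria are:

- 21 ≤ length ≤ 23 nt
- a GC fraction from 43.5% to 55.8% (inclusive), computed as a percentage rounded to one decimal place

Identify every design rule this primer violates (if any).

Fails: GC content.

Base counts: A=6, T=4, G=9, C=4 (length 23).
length: length 23 ✓
GC content: GC 13/23 = 56.5%, outside 43.5–55.8% ✗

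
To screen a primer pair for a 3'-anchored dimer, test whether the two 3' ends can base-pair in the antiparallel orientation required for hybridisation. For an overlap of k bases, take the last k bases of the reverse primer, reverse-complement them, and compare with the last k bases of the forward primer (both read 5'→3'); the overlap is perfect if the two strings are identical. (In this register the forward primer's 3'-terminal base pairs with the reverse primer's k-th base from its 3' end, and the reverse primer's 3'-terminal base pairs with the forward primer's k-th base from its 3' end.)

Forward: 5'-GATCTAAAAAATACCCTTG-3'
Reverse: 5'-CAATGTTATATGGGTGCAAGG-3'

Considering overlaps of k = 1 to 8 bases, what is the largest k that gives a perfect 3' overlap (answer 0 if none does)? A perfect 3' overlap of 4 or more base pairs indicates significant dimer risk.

Last 8 bases (5'→3') — forward …TACCCTTG, reverse …GTGCAAGG.
Reverse complement of the reverse primer's last 8 bases: CCTTGCAC; its first k bases are the reverse complement of the reverse primer's last k bases, so a perfect k-base overlap needs the forward primer's last k bases to equal them.
Comparing (forward last k vs required): k=1: G vs C ✗; k=2: TG vs CC ✗; k=3: TTG vs CCT ✗; k=4: CTTG vs CCTT ✗; k=5: CCTTG vs CCTTG ✓; k=6: CCCTTG vs CCTTGC ✗; k=7: ACCCTTG vs CCTTGCA ✗; k=8: TACCCTTG vs CCTTGCAC ✗.
Only k = 5 is perfect, so the longest perfect 3' overlap is 5.

Longest perfect overlap: 5 complementary base pairs; significant dimer risk (threshold 4).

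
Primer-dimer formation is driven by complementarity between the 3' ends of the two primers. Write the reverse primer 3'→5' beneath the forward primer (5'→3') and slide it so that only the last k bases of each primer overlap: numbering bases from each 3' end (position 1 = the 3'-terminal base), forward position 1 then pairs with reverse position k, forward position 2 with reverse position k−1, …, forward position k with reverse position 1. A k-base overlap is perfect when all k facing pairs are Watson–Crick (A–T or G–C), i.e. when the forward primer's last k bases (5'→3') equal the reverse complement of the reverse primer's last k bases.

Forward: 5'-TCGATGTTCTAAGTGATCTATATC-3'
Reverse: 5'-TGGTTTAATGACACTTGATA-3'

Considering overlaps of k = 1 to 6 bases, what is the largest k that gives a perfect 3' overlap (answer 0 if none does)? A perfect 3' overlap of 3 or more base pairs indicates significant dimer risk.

Last 6 bases (5'→3') — forward …TATATC, reverse …TTGATA.
Reverse complement of the reverse primer's last 6 bases: TATCAA; its first k bases are the reverse complement of the reverse primer's last k bases, so a perfect k-base overlap needs the forward primer's last k bases to equal them.
Comparing (forward last k vs required): k=1: C vs T ✗; k=2: TC vs TA ✗; k=3: ATC vs TAT ✗; k=4: TATC vs TATC ✓; k=5: ATATC vs TATCA ✗; k=6: TATATC vs TATCAA ✗.
Only k = 4 is perfect, so the longest perfect 3' overlap is 4.

Longest perfect overlap: 4 complementary base pairs; significant dimer risk (threshold 3).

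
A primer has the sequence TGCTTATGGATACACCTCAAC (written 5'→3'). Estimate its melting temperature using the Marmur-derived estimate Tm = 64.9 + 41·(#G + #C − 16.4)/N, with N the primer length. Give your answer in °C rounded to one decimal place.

Base counts: A=6, T=6, G=3, C=6; G+C = 9, N = 21.
Tm = 64.9 + 41·(9 − 16.4)/21 = 64.9 + -303.40/21 = 50.5°C.

50.5°C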